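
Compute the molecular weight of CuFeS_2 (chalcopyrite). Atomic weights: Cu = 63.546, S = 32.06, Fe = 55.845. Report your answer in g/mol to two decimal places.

Cu: 1 × 63.546 = 63.5460
Fe: 1 × 55.845 = 55.8450
S: 2 × 32.06 = 64.1200
Summing the contributions gives the formula mass.

183.51 g/mol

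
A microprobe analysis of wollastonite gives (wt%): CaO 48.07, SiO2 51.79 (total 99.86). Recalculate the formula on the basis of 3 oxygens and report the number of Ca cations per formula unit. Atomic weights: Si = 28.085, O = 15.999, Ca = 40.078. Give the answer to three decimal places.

0.996 Ca apfu

CaO: 48.07/56.077 = 0.85721 mol → 0.85721 mol Ca, 0.85721 mol O.
SiO2: 51.79/60.083 = 0.86197 mol → 0.86197 mol Si, 1.72394 mol O.
Total oxygen = 2.58115 mol. Normalization factor = 3/2.58115 = 1.16227.
Ca per 3 O = 0.85721 × 1.16227 = 0.996.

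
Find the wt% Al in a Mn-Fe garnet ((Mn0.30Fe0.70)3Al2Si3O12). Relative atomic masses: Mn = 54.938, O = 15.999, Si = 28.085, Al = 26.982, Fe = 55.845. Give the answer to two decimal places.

10.86 weight percent

M((Mn0.30Fe0.70)3Al2Si3O12) = 496.926 g/mol.
Al contributes 2 × 26.982 = 53.964 g per mole.
53.964/496.926 = 0.1086 → 10.86%.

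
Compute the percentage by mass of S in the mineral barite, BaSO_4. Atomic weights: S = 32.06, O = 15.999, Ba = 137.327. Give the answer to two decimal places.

13.74 mass %

M(BaSO_4) = 233.383 g/mol.
S contributes 1 × 32.06 = 32.060 g per mole.
32.060/233.383 = 0.1374 → 13.74%.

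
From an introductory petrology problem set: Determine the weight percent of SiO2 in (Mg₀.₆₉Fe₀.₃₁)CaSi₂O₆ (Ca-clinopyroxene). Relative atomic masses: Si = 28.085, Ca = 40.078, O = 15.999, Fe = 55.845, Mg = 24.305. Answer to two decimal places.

53.09 wt%

Molar mass of (Mg₀.₆₉Fe₀.₃₁)CaSi₂O₆ = 0.69*24.305 + 0.31*55.845 + 1*40.078 + 2*28.085 + 6*15.999 = 226.324 g/mol.
Each formula unit contains 2 Si, equivalent to 2/1 = 2.0000 mol SiO2.
M(SiO2) = 1×28.085 + 2×15.999 = 60.083 g/mol.
Mass of SiO2 per formula unit = 2.0000 × 60.083 = 120.166 g.
SiO2 wt% = 120.166 / 226.324 × 100 = 53.09%.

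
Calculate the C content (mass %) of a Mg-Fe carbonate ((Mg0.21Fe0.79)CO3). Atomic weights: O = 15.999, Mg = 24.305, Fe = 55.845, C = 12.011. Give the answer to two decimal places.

Formula mass = 0.21·24.305 + 0.79·55.845 + 1·12.011 + 3·15.999 = 109.230 g/mol, of which 12.011 g is C.
So C makes up 12.011/109.230 = 0.1100 of the mass, i.e. 11.00%.

11.00 mass %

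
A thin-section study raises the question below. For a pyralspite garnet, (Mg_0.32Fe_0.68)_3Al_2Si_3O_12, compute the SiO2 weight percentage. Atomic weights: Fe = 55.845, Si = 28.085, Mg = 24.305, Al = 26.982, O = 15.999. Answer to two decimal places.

38.56 wt%

M((Mg_0.32Fe_0.68)_3Al_2Si_3O_12) = 467.464 g/mol; M(SiO2) = 60.083 g/mol.
Moles SiO2 per formula unit = 3 Si ÷ 1 = 3.0000.
SiO2 fraction = (3.0000 × 60.083) / 467.464 = 180.249/467.464 = 0.3856.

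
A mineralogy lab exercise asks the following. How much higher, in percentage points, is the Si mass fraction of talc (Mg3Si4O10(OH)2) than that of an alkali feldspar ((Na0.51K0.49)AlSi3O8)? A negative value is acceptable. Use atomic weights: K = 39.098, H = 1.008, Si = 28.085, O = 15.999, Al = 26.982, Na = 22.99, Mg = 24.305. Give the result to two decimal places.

-1.57 percentage points

Si in Mg3Si4O10(OH)2: molar mass 379.259 g/mol; 4×28.085 = 112.340 g → 29.62 wt%.
Si in (Na0.51K0.49)AlSi3O8: molar mass 270.112 g/mol; 3×28.085 = 84.255 g → 31.19 wt%.
Difference = 29.62 − 31.19 = -1.57 percentage points.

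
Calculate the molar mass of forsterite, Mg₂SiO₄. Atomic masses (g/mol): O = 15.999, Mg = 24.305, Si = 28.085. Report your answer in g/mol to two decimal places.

140.69 g/mol

Mg: 2 × 24.305 = 48.6100
Si: 1 × 28.085 = 28.0850
O: 4 × 15.999 = 63.9960
Summing the contributions gives the formula mass.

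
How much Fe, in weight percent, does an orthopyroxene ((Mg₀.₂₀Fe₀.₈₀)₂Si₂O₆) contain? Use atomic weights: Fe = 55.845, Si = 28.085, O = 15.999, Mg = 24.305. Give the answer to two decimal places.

35.56 weight percent

Molar mass of (Mg₀.₂₀Fe₀.₈₀)₂Si₂O₆: 0.40×24.305 + 1.60×55.845 + 2×28.085 + 6×15.999 = 251.238 g/mol.
Mass of Fe per formula unit: 1.60 × 55.845 = 89.352 g.
Weight fraction Fe = 89.352 / 251.238 = 0.3556.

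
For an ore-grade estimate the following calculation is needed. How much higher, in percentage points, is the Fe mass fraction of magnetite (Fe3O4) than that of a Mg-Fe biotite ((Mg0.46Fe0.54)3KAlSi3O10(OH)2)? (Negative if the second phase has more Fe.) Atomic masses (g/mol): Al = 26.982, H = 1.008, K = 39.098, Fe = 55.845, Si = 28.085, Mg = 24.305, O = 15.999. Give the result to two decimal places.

53.04 percentage points

Fe in Fe3O4: molar mass 231.531 g/mol; 3×55.845 = 167.535 g → 72.36 wt%.
Fe in (Mg0.46Fe0.54)3KAlSi3O10(OH)2: molar mass 468.349 g/mol; 1.62×55.845 = 90.469 g → 19.32 wt%.
Difference = 72.36 − 19.32 = 53.04 percentage points.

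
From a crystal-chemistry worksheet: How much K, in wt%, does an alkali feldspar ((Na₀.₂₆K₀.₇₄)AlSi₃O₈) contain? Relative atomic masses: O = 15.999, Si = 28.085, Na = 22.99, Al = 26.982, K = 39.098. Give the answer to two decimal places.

10.55 wt%

Molar mass of (Na₀.₂₆K₀.₇₄)AlSi₃O₈: 0.26·22.99 + 0.74·39.098 + 1·26.982 + 3·28.085 + 8·15.999 = 274.139 g/mol.
Mass of K per formula unit: 0.74 × 39.098 = 28.933 g.
Weight fraction K = 28.933 / 274.139 = 0.1055.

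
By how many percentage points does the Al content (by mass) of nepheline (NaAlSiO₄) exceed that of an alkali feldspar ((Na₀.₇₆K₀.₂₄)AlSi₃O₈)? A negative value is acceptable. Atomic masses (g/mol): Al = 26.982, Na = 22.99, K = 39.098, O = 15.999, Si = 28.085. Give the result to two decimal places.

8.85 percentage points

M(NaAlSiO₄) = 142.053 g/mol, so wt% Al = 26.982/142.053 × 100 = 18.99%.
M((Na₀.₇₆K₀.₂₄)AlSi₃O₈) = 266.085 g/mol, so wt% Al = 26.982/266.085 × 100 = 10.14%.
18.99 − 10.14 = 8.85 pp.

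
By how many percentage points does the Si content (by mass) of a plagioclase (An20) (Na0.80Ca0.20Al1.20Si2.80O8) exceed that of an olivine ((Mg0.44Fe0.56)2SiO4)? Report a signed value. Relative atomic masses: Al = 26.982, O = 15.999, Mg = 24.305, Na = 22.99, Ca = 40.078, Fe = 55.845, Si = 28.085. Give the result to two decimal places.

M(Na0.80Ca0.20Al1.20Si2.80O8) = 265.416 g/mol, so wt% Si = 78.638/265.416 × 100 = 29.63%.
M((Mg0.44Fe0.56)2SiO4) = 176.016 g/mol, so wt% Si = 28.085/176.016 × 100 = 15.96%.
29.63 − 15.96 = 13.67 pp.

13.67 percentage points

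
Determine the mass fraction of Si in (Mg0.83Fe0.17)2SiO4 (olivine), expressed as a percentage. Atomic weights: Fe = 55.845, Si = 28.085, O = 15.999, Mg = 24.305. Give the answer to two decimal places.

18.55 mass %

Formula mass = 1.66×24.305 + 0.34×55.845 + 1×28.085 + 4×15.999 = 151.415 g/mol, of which 28.085 g is Si.
So Si makes up 28.085/151.415 = 0.1855 of the mass, i.e. 18.55%.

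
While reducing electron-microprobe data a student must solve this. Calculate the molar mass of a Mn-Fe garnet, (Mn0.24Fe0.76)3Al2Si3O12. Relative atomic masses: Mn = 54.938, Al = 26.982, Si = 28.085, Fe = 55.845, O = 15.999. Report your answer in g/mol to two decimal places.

497.09 g/mol

M = 0.72·54.938 + 2.28·55.845 + 2·26.982 + 3·28.085 + 12·15.999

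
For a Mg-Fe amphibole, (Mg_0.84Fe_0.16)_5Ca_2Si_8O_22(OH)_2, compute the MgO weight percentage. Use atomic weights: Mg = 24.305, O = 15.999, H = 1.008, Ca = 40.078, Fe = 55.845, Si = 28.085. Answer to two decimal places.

20.21 wt%

M((Mg_0.84Fe_0.16)_5Ca_2Si_8O_22(OH)_2) = 837.585 g/mol; M(MgO) = 40.304 g/mol.
Moles MgO per formula unit = 4.20 Mg ÷ 1 = 4.2000.
MgO fraction = (4.2000 × 40.304) / 837.585 = 169.277/837.585 = 0.2021.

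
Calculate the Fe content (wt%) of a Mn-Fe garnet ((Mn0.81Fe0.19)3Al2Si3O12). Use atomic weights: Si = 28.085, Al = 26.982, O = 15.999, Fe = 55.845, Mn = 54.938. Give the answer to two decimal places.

6.42 wt%

Molar mass of (Mn0.81Fe0.19)3Al2Si3O12: 2.43·54.938 + 0.57·55.845 + 2·26.982 + 3·28.085 + 12·15.999 = 495.538 g/mol.
Mass of Fe per formula unit: 0.57 × 55.845 = 31.832 g.
Weight fraction Fe = 31.832 / 495.538 = 0.0642.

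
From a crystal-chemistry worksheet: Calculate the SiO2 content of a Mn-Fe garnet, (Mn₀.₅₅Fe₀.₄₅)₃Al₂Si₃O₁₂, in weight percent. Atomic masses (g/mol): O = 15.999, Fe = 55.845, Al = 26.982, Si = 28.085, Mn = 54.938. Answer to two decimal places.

M((Mn₀.₅₅Fe₀.₄₅)₃Al₂Si₃O₁₂) = 496.245 g/mol; M(SiO2) = 60.083 g/mol.
Moles SiO2 per formula unit = 3 Si ÷ 1 = 3.0000.
SiO2 fraction = (3.0000 × 60.083) / 496.245 = 180.249/496.245 = 0.3632.

36.32 wt%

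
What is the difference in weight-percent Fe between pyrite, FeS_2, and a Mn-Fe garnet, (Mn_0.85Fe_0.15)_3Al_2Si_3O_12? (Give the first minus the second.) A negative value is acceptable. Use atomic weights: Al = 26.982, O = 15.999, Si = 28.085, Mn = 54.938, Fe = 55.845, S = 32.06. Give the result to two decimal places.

41.48 percentage points

First mineral: 55.845 g Fe in 119.965 g formula = 46.55 wt% Fe.
Second mineral: 25.130 g Fe in 495.429 g formula = 5.07 wt% Fe.
46.55% − 5.07% gives a difference of 41.48 percentage points.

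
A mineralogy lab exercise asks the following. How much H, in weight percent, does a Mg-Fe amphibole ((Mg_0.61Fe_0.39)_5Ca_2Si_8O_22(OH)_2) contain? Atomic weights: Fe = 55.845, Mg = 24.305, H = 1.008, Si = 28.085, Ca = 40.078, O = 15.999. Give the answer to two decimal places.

M((Mg_0.61Fe_0.39)_5Ca_2Si_8O_22(OH)_2) = 873.856 g/mol.
H contributes 2 × 1.008 = 2.016 g per mole.
2.016/873.856 = 0.0023 → 0.23%.

0.23 weight percent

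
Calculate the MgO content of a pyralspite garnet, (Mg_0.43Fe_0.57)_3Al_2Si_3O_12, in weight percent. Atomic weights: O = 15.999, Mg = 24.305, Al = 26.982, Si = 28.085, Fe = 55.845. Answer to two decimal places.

M((Mg_0.43Fe_0.57)_3Al_2Si_3O_12) = 457.055 g/mol; M(MgO) = 40.304 g/mol.
Moles MgO per formula unit = 1.29 Mg ÷ 1 = 1.2900.
MgO fraction = (1.2900 × 40.304) / 457.055 = 51.992/457.055 = 0.1138.

11.38 wt%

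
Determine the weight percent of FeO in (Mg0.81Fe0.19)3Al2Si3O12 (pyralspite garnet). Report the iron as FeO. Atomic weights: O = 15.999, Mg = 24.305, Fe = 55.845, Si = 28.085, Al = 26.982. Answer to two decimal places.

9.72 wt%

Molar mass of (Mg0.81Fe0.19)3Al2Si3O12 = 2.43×24.305 + 0.57×55.845 + 2×26.982 + 3×28.085 + 12×15.999 = 421.100 g/mol.
Each formula unit contains 0.57 Fe, equivalent to 0.57/1 = 0.5700 mol FeO.
M(FeO) = 1×55.845 + 1×15.999 = 71.844 g/mol.
Mass of FeO per formula unit = 0.5700 × 71.844 = 40.951 g.
FeO wt% = 40.951 / 421.100 × 100 = 9.72%.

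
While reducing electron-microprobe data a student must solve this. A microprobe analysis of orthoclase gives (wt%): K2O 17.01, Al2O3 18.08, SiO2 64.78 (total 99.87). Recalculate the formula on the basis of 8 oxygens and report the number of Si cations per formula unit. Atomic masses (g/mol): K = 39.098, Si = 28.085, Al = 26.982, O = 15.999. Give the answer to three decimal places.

17.01 wt% K2O ÷ 94.195 g/mol = 0.18058 mol, giving 0.36116 K and 0.18058 O.
18.08 wt% Al2O3 ÷ 101.961 g/mol = 0.17732 mol, giving 0.35464 Al and 0.53196 O.
64.78 wt% SiO2 ÷ 60.083 g/mol = 1.07818 mol, giving 1.07818 Si and 2.15636 O.
Oxygen sums to 2.86890; scaling by 8/2.86890 = 2.78853 puts the formula on 8 O.
Si: 1.07818 × 2.78853 = 3.007 atoms per formula unit.

3.007 Si apfu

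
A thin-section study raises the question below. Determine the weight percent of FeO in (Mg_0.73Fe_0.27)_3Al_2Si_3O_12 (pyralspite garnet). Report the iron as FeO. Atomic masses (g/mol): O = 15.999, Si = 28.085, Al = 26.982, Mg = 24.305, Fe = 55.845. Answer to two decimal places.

M((Mg_0.73Fe_0.27)_3Al_2Si_3O_12) = 428.669 g/mol; M(FeO) = 71.844 g/mol.
Moles FeO per formula unit = 0.81 Fe ÷ 1 = 0.8100.
FeO fraction = (0.8100 × 71.844) / 428.669 = 58.194/428.669 = 0.1358.

13.58 wt%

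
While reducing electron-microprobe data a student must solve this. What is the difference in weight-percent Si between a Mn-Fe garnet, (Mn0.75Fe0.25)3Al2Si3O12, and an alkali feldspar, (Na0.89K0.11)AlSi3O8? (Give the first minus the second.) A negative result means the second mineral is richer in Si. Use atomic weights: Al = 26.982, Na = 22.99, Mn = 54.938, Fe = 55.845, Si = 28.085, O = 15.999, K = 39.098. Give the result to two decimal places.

First mineral: 84.255 g Si in 495.701 g formula = 17.00 wt% Si.
Second mineral: 84.255 g Si in 263.991 g formula = 31.92 wt% Si.
17.00% − 31.92% gives a difference of -14.92 percentage points.

-14.92 percentage points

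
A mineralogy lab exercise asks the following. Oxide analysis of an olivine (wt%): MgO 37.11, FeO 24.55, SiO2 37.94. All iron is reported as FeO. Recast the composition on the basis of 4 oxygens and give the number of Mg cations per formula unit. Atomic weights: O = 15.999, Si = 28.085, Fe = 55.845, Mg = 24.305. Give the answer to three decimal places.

1.458 Mg apfu

MgO (M=40.304): mol = 0.92075; Mg = 0.92075, O = 0.92075.
FeO (M=71.844): mol = 0.34171; Fe = 0.34171, O = 0.34171.
SiO2 (M=60.083): mol = 0.63146; Si = 0.63146, O = 1.26292.
ΣO = 2.52538; factor = 4/ΣO = 1.58392.
Mg apfu = 0.92075 × 1.58392 = 1.458.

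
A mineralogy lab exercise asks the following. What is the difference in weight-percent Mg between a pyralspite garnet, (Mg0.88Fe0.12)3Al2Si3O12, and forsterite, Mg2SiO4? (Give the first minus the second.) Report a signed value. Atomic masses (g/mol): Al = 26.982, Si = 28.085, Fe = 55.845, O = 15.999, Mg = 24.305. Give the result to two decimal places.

-19.07 percentage points

Mg in (Mg0.88Fe0.12)3Al2Si3O12: molar mass 414.476 g/mol; 2.64×24.305 = 64.165 g → 15.48 wt%.
Mg in Mg2SiO4: molar mass 140.691 g/mol; 2×24.305 = 48.610 g → 34.55 wt%.
Difference = 15.48 − 34.55 = -19.07 percentage points.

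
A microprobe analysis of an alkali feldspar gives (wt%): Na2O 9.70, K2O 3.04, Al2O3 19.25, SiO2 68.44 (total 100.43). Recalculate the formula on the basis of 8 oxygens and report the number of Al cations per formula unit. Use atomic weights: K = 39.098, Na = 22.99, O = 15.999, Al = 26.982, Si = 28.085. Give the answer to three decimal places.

Na2O: 9.70/61.979 = 0.15650 mol → 0.31300 mol Na, 0.15650 mol O.
K2O: 3.04/94.195 = 0.03227 mol → 0.06454 mol K, 0.03227 mol O.
Al2O3: 19.25/101.961 = 0.18880 mol → 0.37760 mol Al, 0.56640 mol O.
SiO2: 68.44/60.083 = 1.13909 mol → 1.13909 mol Si, 2.27818 mol O.
Total oxygen = 3.03335 mol. Normalization factor = 8/3.03335 = 2.63735.
Al per 8 O = 0.37760 × 2.63735 = 0.996.

0.996 Al apfu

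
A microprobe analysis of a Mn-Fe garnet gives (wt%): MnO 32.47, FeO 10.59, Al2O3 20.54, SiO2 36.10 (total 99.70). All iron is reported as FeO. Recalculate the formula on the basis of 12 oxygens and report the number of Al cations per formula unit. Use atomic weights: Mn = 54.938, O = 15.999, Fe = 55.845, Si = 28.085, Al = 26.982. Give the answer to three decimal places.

2.005 Al apfu

MnO: 32.47/70.937 = 0.45773 mol → 0.45773 mol Mn, 0.45773 mol O.
FeO: 10.59/71.844 = 0.14740 mol → 0.14740 mol Fe, 0.14740 mol O.
Al2O3: 20.54/101.961 = 0.20145 mol → 0.40290 mol Al, 0.60435 mol O.
SiO2: 36.10/60.083 = 0.60084 mol → 0.60084 mol Si, 1.20168 mol O.
Total oxygen = 2.41116 mol. Normalization factor = 12/2.41116 = 4.97686.
Al per 12 O = 0.40290 × 4.97686 = 2.005.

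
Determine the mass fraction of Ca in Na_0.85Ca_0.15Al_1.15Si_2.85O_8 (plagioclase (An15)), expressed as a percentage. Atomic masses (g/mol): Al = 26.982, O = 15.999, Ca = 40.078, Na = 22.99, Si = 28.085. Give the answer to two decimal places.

2.27 mass %

M(Na_0.85Ca_0.15Al_1.15Si_2.85O_8) = 264.617 g/mol.
Ca contributes 0.15 × 40.078 = 6.012 g per mole.
6.012/264.617 = 0.0227 → 2.27%.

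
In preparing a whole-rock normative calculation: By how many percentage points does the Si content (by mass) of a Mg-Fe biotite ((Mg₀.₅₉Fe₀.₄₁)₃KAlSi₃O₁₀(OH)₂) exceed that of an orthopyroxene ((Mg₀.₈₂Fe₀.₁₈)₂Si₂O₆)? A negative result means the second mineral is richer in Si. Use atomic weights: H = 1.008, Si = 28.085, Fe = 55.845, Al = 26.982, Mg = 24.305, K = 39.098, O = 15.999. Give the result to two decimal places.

-8.00 percentage points

M((Mg₀.₅₉Fe₀.₄₁)₃KAlSi₃O₁₀(OH)₂) = 456.048 g/mol, so wt% Si = 84.255/456.048 × 100 = 18.48%.
M((Mg₀.₈₂Fe₀.₁₈)₂Si₂O₆) = 212.128 g/mol, so wt% Si = 56.170/212.128 × 100 = 26.48%.
18.48 − 26.48 = -8.00 pp.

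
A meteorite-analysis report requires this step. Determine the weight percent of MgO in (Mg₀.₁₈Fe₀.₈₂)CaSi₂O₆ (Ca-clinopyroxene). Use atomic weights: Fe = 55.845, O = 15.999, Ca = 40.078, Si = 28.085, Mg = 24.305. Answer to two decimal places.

Molar mass of (Mg₀.₁₈Fe₀.₈₂)CaSi₂O₆ = 0.18×24.305 + 0.82×55.845 + 1×40.078 + 2×28.085 + 6×15.999 = 242.410 g/mol.
Each formula unit contains 0.18 Mg, equivalent to 0.18/1 = 0.1800 mol MgO.
M(MgO) = 1×24.305 + 1×15.999 = 40.304 g/mol.
Mass of MgO per formula unit = 0.1800 × 40.304 = 7.255 g.
MgO wt% = 7.255 / 242.410 × 100 = 2.99%.

2.99 wt%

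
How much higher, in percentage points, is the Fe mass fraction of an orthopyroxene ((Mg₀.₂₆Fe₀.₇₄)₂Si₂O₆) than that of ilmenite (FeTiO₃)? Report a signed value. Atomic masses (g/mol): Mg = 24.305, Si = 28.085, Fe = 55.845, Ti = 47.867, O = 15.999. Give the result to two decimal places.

M((Mg₀.₂₆Fe₀.₇₄)₂Si₂O₆) = 247.453 g/mol, so wt% Fe = 82.651/247.453 × 100 = 33.40%.
M(FeTiO₃) = 151.709 g/mol, so wt% Fe = 55.845/151.709 × 100 = 36.81%.
33.40 − 36.81 = -3.41 pp.

-3.41 percentage points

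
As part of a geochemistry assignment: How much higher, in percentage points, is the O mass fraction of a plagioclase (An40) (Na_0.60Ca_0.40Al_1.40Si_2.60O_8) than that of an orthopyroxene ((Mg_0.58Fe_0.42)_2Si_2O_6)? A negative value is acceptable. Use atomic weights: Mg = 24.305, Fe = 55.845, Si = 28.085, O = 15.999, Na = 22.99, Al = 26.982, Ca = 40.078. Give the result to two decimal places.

5.41 percentage points

M(Na_0.60Ca_0.40Al_1.40Si_2.60O_8) = 268.613 g/mol, so wt% O = 127.992/268.613 × 100 = 47.65%.
M((Mg_0.58Fe_0.42)_2Si_2O_6) = 227.268 g/mol, so wt% O = 95.994/227.268 × 100 = 42.24%.
47.65 − 42.24 = 5.41 pp.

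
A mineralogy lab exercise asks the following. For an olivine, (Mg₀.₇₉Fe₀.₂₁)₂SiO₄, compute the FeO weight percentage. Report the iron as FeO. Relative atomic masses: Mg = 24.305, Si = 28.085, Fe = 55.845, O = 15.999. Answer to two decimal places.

19.60 wt%

M((Mg₀.₇₉Fe₀.₂₁)₂SiO₄) = 153.938 g/mol; M(FeO) = 71.844 g/mol.
Moles FeO per formula unit = 0.42 Fe ÷ 1 = 0.4200.
FeO fraction = (0.4200 × 71.844) / 153.938 = 30.174/153.938 = 0.1960.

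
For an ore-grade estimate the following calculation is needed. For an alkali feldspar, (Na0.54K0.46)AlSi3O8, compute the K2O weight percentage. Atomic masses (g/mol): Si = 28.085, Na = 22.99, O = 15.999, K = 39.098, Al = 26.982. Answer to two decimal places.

8.04 wt%

Molar mass of (Na0.54K0.46)AlSi3O8 = 0.54*22.99 + 0.46*39.098 + 1*26.982 + 3*28.085 + 8*15.999 = 269.629 g/mol.
Each formula unit contains 0.46 K, equivalent to 0.46/2 = 0.2300 mol K2O.
M(K2O) = 2×39.098 + 1×15.999 = 94.195 g/mol.
Mass of K2O per formula unit = 0.2300 × 94.195 = 21.665 g.
K2O wt% = 21.665 / 269.629 × 100 = 8.04%.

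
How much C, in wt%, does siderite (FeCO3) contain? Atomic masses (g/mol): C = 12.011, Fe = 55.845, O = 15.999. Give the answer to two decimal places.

10.37 wt%

Formula mass = 1×55.845 + 1×12.011 + 3×15.999 = 115.853 g/mol, of which 12.011 g is C.
So C makes up 12.011/115.853 = 0.1037 of the mass, i.e. 10.37%.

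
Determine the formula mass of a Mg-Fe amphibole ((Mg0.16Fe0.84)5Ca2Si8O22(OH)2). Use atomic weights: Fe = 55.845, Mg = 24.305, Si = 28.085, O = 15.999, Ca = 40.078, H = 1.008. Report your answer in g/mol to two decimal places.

Mg: 0.80 × 24.305 = 19.4440
Fe: 4.20 × 55.845 = 234.5490
Ca: 2 × 40.078 = 80.1560
Si: 8 × 28.085 = 224.6800
O: 24 × 15.999 = 383.9760
H: 2 × 1.008 = 2.0160
Summing the contributions gives the formula mass.

944.82 g/mol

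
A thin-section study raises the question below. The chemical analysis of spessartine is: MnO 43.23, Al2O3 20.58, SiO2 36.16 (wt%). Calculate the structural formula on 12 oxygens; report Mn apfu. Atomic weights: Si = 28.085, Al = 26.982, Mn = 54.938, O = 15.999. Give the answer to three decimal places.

3.024 Mn apfu

MnO: 43.23/70.937 = 0.60941 mol → 0.60941 mol Mn, 0.60941 mol O.
Al2O3: 20.58/101.961 = 0.20184 mol → 0.40368 mol Al, 0.60552 mol O.
SiO2: 36.16/60.083 = 0.60183 mol → 0.60183 mol Si, 1.20366 mol O.
Total oxygen = 2.41859 mol. Normalization factor = 12/2.41859 = 4.96157.
Mn per 12 O = 0.60941 × 4.96157 = 3.024.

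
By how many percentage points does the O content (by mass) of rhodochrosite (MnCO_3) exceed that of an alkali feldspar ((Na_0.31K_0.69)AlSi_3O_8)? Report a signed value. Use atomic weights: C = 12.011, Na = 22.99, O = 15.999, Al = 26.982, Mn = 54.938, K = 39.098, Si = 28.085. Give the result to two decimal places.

O in MnCO_3: molar mass 114.946 g/mol; 3×15.999 = 47.997 g → 41.76 wt%.
O in (Na_0.31K_0.69)AlSi_3O_8: molar mass 273.334 g/mol; 8×15.999 = 127.992 g → 46.83 wt%.
Difference = 41.76 − 46.83 = -5.07 percentage points.

-5.07 percentage points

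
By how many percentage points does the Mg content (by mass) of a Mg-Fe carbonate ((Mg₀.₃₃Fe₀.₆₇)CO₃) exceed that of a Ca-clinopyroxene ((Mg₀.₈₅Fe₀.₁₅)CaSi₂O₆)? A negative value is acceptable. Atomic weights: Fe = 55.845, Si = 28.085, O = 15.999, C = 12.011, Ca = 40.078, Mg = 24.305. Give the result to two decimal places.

M((Mg₀.₃₃Fe₀.₆₇)CO₃) = 105.445 g/mol, so wt% Mg = 8.021/105.445 × 100 = 7.61%.
M((Mg₀.₈₅Fe₀.₁₅)CaSi₂O₆) = 221.278 g/mol, so wt% Mg = 20.659/221.278 × 100 = 9.34%.
7.61 − 9.34 = -1.73 pp.

-1.73 percentage points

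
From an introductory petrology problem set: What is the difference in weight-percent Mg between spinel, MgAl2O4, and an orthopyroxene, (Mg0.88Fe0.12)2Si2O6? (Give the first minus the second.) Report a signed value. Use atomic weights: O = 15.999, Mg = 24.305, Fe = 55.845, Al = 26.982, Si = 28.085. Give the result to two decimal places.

M(MgAl2O4) = 142.265 g/mol, so wt% Mg = 24.305/142.265 × 100 = 17.08%.
M((Mg0.88Fe0.12)2Si2O6) = 208.344 g/mol, so wt% Mg = 42.777/208.344 × 100 = 20.53%.
17.08 − 20.53 = -3.45 pp.

-3.45 percentage points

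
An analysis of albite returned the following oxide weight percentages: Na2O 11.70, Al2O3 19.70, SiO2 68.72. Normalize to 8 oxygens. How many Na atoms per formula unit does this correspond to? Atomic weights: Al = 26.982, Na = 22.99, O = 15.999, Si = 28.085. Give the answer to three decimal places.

0.988 Na apfu

Na2O (M=61.979): mol = 0.18877; Na = 0.37754, O = 0.18877.
Al2O3 (M=101.961): mol = 0.19321; Al = 0.38642, O = 0.57963.
SiO2 (M=60.083): mol = 1.14375; Si = 1.14375, O = 2.28750.
ΣO = 3.05590; factor = 8/ΣO = 2.61789.
Na apfu = 0.37754 × 2.61789 = 0.988.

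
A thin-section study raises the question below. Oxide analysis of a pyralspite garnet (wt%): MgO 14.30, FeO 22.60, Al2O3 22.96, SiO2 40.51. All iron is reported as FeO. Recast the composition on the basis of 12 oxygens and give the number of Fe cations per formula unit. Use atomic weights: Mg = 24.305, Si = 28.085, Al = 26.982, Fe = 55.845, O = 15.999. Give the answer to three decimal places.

MgO (M=40.304): mol = 0.35480; Mg = 0.35480, O = 0.35480.
FeO (M=71.844): mol = 0.31457; Fe = 0.31457, O = 0.31457.
Al2O3 (M=101.961): mol = 0.22518; Al = 0.45036, O = 0.67554.
SiO2 (M=60.083): mol = 0.67423; Si = 0.67423, O = 1.34846.
ΣO = 2.69337; factor = 12/ΣO = 4.45538.
Fe apfu = 0.31457 × 4.45538 = 1.402.

1.402 Fe apfu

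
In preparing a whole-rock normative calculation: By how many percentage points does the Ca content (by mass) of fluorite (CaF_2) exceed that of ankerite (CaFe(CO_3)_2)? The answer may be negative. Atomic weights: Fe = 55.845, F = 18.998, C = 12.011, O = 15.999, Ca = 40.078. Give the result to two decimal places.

First mineral: 40.078 g Ca in 78.074 g formula = 51.33 wt% Ca.
Second mineral: 40.078 g Ca in 215.939 g formula = 18.56 wt% Ca.
51.33% − 18.56% gives a difference of 32.77 percentage points.

32.77 percentage points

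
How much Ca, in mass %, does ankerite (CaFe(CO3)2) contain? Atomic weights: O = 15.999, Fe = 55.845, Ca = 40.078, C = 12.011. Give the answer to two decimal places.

18.56 mass %

M(CaFe(CO3)2) = 215.939 g/mol.
Ca contributes 1 × 40.078 = 40.078 g per mole.
40.078/215.939 = 0.1856 → 18.56%.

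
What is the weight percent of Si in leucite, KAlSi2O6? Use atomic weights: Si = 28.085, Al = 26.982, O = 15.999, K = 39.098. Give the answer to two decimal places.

Formula mass = 1×39.098 + 1×26.982 + 2×28.085 + 6×15.999 = 218.244 g/mol, of which 56.170 g is Si.
So Si makes up 56.170/218.244 = 0.2574 of the mass, i.e. 25.74%.

25.74 mass %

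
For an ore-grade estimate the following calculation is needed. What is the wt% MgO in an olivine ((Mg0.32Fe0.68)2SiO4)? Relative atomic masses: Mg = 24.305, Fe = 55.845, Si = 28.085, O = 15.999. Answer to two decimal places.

14.05 wt%

M((Mg0.32Fe0.68)2SiO4) = 183.585 g/mol; M(MgO) = 40.304 g/mol.
Moles MgO per formula unit = 0.64 Mg ÷ 1 = 0.6400.
MgO fraction = (0.6400 × 40.304) / 183.585 = 25.795/183.585 = 0.1405.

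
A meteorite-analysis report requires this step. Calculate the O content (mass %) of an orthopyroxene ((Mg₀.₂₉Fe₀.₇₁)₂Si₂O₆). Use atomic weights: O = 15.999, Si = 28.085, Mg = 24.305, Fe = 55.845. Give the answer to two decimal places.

Molar mass of (Mg₀.₂₉Fe₀.₇₁)₂Si₂O₆: 0.58·24.305 + 1.42·55.845 + 2·28.085 + 6·15.999 = 245.561 g/mol.
Mass of O per formula unit: 6 × 15.999 = 95.994 g.
Weight fraction O = 95.994 / 245.561 = 0.3909.

39.09 mass %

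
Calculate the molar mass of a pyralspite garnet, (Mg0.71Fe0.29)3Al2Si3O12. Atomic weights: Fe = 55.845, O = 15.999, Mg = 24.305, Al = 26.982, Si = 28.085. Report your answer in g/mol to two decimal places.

430.56 g/mol

M = 2.13×24.305 + 0.87×55.845 + 2×26.982 + 3×28.085 + 12×15.999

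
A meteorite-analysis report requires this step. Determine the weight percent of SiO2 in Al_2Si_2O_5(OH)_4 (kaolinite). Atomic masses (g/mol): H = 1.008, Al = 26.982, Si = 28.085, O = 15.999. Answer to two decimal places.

Formula mass = 258.157 g/mol.
2 Si → 2.0000 mol SiO2 per formula unit; M(SiO2) = 60.083, so SiO2 mass = 120.166 g.
120.166/258.157 × 100 = 46.55 wt%.

46.55 wt%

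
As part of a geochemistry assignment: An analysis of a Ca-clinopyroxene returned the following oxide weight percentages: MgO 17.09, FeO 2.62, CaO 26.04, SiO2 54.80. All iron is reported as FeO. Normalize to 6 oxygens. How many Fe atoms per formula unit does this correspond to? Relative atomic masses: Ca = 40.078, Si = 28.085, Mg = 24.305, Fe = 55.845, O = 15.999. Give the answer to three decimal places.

MgO: 17.09/40.304 = 0.42403 mol → 0.42403 mol Mg, 0.42403 mol O.
FeO: 2.62/71.844 = 0.03647 mol → 0.03647 mol Fe, 0.03647 mol O.
CaO: 26.04/56.077 = 0.46436 mol → 0.46436 mol Ca, 0.46436 mol O.
SiO2: 54.80/60.083 = 0.91207 mol → 0.91207 mol Si, 1.82414 mol O.
Total oxygen = 2.74900 mol. Normalization factor = 6/2.74900 = 2.18261.
Fe per 6 O = 0.03647 × 2.18261 = 0.080.

0.080 Fe apfu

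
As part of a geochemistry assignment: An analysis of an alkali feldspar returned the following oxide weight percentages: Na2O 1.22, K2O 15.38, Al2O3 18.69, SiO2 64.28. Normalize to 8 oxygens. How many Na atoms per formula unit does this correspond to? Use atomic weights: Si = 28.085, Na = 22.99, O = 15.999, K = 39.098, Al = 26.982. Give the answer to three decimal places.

0.110 Na apfu

Na2O (M=61.979): mol = 0.01968; Na = 0.03936, O = 0.01968.
K2O (M=94.195): mol = 0.16328; K = 0.32656, O = 0.16328.
Al2O3 (M=101.961): mol = 0.18331; Al = 0.36662, O = 0.54993.
SiO2 (M=60.083): mol = 1.06985; Si = 1.06985, O = 2.13970.
ΣO = 2.87259; factor = 8/ΣO = 2.78494.
Na apfu = 0.03936 × 2.78494 = 0.110.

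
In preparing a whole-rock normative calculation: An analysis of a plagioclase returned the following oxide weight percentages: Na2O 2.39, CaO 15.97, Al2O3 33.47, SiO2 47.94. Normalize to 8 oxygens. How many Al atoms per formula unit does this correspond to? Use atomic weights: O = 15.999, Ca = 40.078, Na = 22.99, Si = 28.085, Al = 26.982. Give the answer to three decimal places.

1.809 Al apfu

2.39 wt% Na2O ÷ 61.979 g/mol = 0.03856 mol, giving 0.07712 Na and 0.03856 O.
15.97 wt% CaO ÷ 56.077 g/mol = 0.28479 mol, giving 0.28479 Ca and 0.28479 O.
33.47 wt% Al2O3 ÷ 101.961 g/mol = 0.32826 mol, giving 0.65652 Al and 0.98478 O.
47.94 wt% SiO2 ÷ 60.083 g/mol = 0.79790 mol, giving 0.79790 Si and 1.59580 O.
Oxygen sums to 2.90393; scaling by 8/2.90393 = 2.75489 puts the formula on 8 O.
Al: 0.65652 × 2.75489 = 1.809 atoms per formula unit.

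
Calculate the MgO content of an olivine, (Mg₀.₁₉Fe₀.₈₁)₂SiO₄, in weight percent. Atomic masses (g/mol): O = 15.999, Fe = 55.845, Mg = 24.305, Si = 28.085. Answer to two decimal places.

7.99 wt%

Formula mass = 191.786 g/mol.
0.38 Mg → 0.3800 mol MgO per formula unit; M(MgO) = 40.304, so MgO mass = 15.316 g.
15.316/191.786 × 100 = 7.99 wt%.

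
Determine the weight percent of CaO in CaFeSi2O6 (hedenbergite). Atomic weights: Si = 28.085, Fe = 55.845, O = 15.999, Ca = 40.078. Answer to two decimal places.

22.60 wt%

M(CaFeSi2O6) = 248.087 g/mol; M(CaO) = 56.077 g/mol.
Moles CaO per formula unit = 1 Ca ÷ 1 = 1.0000.
CaO fraction = (1.0000 × 56.077) / 248.087 = 56.077/248.087 = 0.2260.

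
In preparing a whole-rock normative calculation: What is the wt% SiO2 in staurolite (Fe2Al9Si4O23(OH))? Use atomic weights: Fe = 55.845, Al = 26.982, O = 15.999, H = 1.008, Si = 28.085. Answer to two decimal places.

28.21 wt%

Formula mass = 851.852 g/mol.
4 Si → 4.0000 mol SiO2 per formula unit; M(SiO2) = 60.083, so SiO2 mass = 240.332 g.
240.332/851.852 × 100 = 28.21 wt%.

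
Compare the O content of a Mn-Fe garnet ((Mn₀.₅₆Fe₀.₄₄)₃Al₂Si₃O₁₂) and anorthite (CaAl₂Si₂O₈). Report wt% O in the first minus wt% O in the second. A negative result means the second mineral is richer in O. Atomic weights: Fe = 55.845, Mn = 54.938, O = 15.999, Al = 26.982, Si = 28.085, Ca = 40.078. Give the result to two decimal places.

-7.32 percentage points

M((Mn₀.₅₆Fe₀.₄₄)₃Al₂Si₃O₁₂) = 496.218 g/mol, so wt% O = 191.988/496.218 × 100 = 38.69%.
M(CaAl₂Si₂O₈) = 278.204 g/mol, so wt% O = 127.992/278.204 × 100 = 46.01%.
38.69 − 46.01 = -7.32 pp.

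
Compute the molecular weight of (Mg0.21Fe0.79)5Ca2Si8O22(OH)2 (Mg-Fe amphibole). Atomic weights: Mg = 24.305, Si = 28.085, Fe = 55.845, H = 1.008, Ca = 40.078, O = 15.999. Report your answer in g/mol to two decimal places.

M = 1.05*24.305 + 3.95*55.845 + 2*40.078 + 8*28.085 + 24*15.999 + 2*1.008

936.94 g/mol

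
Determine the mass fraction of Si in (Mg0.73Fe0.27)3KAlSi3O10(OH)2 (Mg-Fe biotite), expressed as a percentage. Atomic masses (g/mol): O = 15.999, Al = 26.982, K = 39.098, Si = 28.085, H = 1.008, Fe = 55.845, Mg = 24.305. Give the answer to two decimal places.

M((Mg0.73Fe0.27)3KAlSi3O10(OH)2) = 442.801 g/mol.
Si contributes 3 × 28.085 = 84.255 g per mole.
84.255/442.801 = 0.1903 → 19.03%.

19.03 wt%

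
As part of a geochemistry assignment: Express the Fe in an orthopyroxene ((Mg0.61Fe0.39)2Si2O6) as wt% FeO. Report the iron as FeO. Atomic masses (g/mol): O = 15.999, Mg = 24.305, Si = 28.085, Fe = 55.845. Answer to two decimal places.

24.86 wt%

Formula mass = 225.375 g/mol.
0.78 Fe → 0.7800 mol FeO per formula unit; M(FeO) = 71.844, so FeO mass = 56.038 g.
56.038/225.375 × 100 = 24.86 wt%.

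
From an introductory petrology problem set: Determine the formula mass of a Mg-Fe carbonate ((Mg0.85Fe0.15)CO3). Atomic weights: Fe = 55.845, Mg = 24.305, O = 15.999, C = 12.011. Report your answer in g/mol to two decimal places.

89.04 g/mol

M = 0.85×24.305 + 0.15×55.845 + 1×12.011 + 3×15.999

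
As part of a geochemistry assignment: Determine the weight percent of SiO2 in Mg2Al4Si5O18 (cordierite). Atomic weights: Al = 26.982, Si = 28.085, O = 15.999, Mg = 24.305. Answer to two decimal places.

51.36 wt%

Molar mass of Mg2Al4Si5O18 = 2·24.305 + 4·26.982 + 5·28.085 + 18·15.999 = 584.945 g/mol.
Each formula unit contains 5 Si, equivalent to 5/1 = 5.0000 mol SiO2.
M(SiO2) = 1×28.085 + 2×15.999 = 60.083 g/mol.
Mass of SiO2 per formula unit = 5.0000 × 60.083 = 300.415 g.
SiO2 wt% = 300.415 / 584.945 × 100 = 51.36%.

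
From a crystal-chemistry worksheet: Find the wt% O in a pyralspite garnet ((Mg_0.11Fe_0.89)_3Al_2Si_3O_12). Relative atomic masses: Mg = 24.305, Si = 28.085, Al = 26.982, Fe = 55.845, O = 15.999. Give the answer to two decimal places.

39.40 weight percent

Molar mass of (Mg_0.11Fe_0.89)_3Al_2Si_3O_12: 0.33×24.305 + 2.67×55.845 + 2×26.982 + 3×28.085 + 12×15.999 = 487.334 g/mol.
Mass of O per formula unit: 12 × 15.999 = 191.988 g.
Weight fraction O = 191.988 / 487.334 = 0.3940.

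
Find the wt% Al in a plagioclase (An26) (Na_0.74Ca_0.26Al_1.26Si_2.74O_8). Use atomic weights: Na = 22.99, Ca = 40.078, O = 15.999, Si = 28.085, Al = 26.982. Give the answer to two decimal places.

Formula mass = 0.74·22.99 + 0.26·40.078 + 1.26·26.982 + 2.74·28.085 + 8·15.999 = 266.375 g/mol, of which 33.997 g is Al.
So Al makes up 33.997/266.375 = 0.1276 of the mass, i.e. 12.76%.

12.76 mass %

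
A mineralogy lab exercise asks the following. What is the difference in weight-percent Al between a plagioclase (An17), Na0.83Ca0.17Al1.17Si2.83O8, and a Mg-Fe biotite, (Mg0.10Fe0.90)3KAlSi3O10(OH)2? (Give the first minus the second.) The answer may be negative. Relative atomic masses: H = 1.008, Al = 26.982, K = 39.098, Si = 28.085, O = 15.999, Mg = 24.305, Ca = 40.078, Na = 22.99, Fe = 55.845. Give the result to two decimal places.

6.55 percentage points

Al in Na0.83Ca0.17Al1.17Si2.83O8: molar mass 264.936 g/mol; 1.17×26.982 = 31.569 g → 11.92 wt%.
Al in (Mg0.10Fe0.90)3KAlSi3O10(OH)2: molar mass 502.412 g/mol; 1×26.982 = 26.982 g → 5.37 wt%.
Difference = 11.92 − 5.37 = 6.55 percentage points.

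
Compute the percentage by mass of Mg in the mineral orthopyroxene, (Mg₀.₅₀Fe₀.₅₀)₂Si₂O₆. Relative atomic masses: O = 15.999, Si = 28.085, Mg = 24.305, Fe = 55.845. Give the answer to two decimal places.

Molar mass of (Mg₀.₅₀Fe₀.₅₀)₂Si₂O₆: 1·24.305 + 1·55.845 + 2·28.085 + 6·15.999 = 232.314 g/mol.
Mass of Mg per formula unit: 1 × 24.305 = 24.305 g.
Weight fraction Mg = 24.305 / 232.314 = 0.1046.

10.46 mass %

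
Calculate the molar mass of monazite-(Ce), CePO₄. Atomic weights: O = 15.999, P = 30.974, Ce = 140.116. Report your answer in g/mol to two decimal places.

M = 1·140.116 + 1·30.974 + 4·15.999

235.09 g/mol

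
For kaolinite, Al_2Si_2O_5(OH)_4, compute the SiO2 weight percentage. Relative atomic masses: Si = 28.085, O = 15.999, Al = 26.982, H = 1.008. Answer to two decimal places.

Molar mass of Al_2Si_2O_5(OH)_4 = 2*26.982 + 2*28.085 + 9*15.999 + 4*1.008 = 258.157 g/mol.
Each formula unit contains 2 Si, equivalent to 2/1 = 2.0000 mol SiO2.
M(SiO2) = 1×28.085 + 2×15.999 = 60.083 g/mol.
Mass of SiO2 per formula unit = 2.0000 × 60.083 = 120.166 g.
SiO2 wt% = 120.166 / 258.157 × 100 = 46.55%.

46.55 wt%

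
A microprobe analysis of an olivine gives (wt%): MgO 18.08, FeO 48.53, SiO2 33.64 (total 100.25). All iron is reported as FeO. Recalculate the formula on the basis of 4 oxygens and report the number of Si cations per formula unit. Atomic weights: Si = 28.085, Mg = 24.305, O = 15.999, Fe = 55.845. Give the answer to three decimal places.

MgO: 18.08/40.304 = 0.44859 mol → 0.44859 mol Mg, 0.44859 mol O.
FeO: 48.53/71.844 = 0.67549 mol → 0.67549 mol Fe, 0.67549 mol O.
SiO2: 33.64/60.083 = 0.55989 mol → 0.55989 mol Si, 1.11978 mol O.
Total oxygen = 2.24386 mol. Normalization factor = 4/2.24386 = 1.78264.
Si per 4 O = 0.55989 × 1.78264 = 0.998.

0.998 Si apfu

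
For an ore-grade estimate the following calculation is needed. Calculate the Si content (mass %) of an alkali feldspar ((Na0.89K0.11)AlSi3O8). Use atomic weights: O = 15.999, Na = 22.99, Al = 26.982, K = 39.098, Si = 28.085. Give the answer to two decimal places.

M((Na0.89K0.11)AlSi3O8) = 263.991 g/mol.
Si contributes 3 × 28.085 = 84.255 g per mole.
84.255/263.991 = 0.3192 → 31.92%.

31.92 mass %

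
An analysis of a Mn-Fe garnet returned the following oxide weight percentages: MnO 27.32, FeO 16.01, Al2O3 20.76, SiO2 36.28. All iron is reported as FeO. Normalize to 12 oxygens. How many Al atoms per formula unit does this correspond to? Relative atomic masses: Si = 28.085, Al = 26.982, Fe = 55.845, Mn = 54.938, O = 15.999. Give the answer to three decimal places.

2.014 Al apfu

MnO: 27.32/70.937 = 0.38513 mol → 0.38513 mol Mn, 0.38513 mol O.
FeO: 16.01/71.844 = 0.22284 mol → 0.22284 mol Fe, 0.22284 mol O.
Al2O3: 20.76/101.961 = 0.20361 mol → 0.40722 mol Al, 0.61083 mol O.
SiO2: 36.28/60.083 = 0.60383 mol → 0.60383 mol Si, 1.20766 mol O.
Total oxygen = 2.42646 mol. Normalization factor = 12/2.42646 = 4.94548.
Al per 12 O = 0.40722 × 4.94548 = 2.014.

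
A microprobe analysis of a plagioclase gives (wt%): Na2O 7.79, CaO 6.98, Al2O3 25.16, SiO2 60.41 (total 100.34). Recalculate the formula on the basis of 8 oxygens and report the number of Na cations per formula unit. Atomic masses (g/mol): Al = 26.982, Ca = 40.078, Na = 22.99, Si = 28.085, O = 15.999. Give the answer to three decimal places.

0.670 Na apfu

Na2O (M=61.979): mol = 0.12569; Na = 0.25138, O = 0.12569.
CaO (M=56.077): mol = 0.12447; Ca = 0.12447, O = 0.12447.
Al2O3 (M=101.961): mol = 0.24676; Al = 0.49352, O = 0.74028.
SiO2 (M=60.083): mol = 1.00544; Si = 1.00544, O = 2.01088.
ΣO = 3.00132; factor = 8/ΣO = 2.66549.
Na apfu = 0.25138 × 2.66549 = 0.670.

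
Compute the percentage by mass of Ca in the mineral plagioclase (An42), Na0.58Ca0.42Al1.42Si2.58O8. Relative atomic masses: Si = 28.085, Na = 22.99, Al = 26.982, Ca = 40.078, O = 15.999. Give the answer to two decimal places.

M(Na0.58Ca0.42Al1.42Si2.58O8) = 268.933 g/mol.
Ca contributes 0.42 × 40.078 = 16.833 g per mole.
16.833/268.933 = 0.0626 → 6.26%.

6.26 wt%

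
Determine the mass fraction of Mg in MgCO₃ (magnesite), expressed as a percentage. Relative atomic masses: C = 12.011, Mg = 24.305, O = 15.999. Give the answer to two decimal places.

28.83 weight percent

M(MgCO₃) = 84.313 g/mol.
Mg contributes 1 × 24.305 = 24.305 g per mole.
24.305/84.313 = 0.2883 → 28.83%.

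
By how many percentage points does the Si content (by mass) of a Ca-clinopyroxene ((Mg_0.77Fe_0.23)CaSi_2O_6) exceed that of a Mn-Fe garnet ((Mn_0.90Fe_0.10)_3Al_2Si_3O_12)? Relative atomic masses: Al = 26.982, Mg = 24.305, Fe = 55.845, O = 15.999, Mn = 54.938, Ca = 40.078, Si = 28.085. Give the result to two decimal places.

8.09 percentage points

First mineral: 56.170 g Si in 223.801 g formula = 25.10 wt% Si.
Second mineral: 84.255 g Si in 495.293 g formula = 17.01 wt% Si.
25.10% − 17.01% gives a difference of 8.09 percentage points.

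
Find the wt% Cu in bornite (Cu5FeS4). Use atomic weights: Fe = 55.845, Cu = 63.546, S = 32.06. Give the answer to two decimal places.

Formula mass = 5×63.546 + 1×55.845 + 4×32.06 = 501.815 g/mol, of which 317.730 g is Cu.
So Cu makes up 317.730/501.815 = 0.6332 of the mass, i.e. 63.32%.

63.32 mass %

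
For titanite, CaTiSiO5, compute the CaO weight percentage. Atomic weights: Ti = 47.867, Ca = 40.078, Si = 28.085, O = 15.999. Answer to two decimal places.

Formula mass = 196.025 g/mol.
1 Ca → 1.0000 mol CaO per formula unit; M(CaO) = 56.077, so CaO mass = 56.077 g.
56.077/196.025 × 100 = 28.61 wt%.

28.61 wt%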